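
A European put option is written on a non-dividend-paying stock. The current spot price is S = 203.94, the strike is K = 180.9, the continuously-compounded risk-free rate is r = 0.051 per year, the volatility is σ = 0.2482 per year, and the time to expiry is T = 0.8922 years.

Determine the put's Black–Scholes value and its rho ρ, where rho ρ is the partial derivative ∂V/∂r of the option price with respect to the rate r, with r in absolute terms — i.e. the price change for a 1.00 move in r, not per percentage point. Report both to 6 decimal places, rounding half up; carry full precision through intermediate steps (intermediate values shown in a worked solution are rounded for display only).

σ√T = 0.2482·√0.8922 = 0.234441
d₁ = (ln(S/K) + (r+σ²/2)T) / (σ√T) = (ln(203.94/180.9) + (0.051+0.2482²/2)·0.8922) / 0.234441 = (0.119881 + 0.072983) / 0.234441 = 0.822660
d₂ = d₁ − σ√T = 0.822660 − 0.234441 = 0.588219
e^{−rT} = e^{−0.051·0.8922} = 0.955518
N(−d₁) = 0.205351,  N(−d₂) = 0.278193
Put price V = K·e^{−rT}·N(−d₂) − S·N(−d₁) = 48.086467 − 41.879240 = 6.207227
ρ = −K·T·e^{−rT}·N(−d₂) = -42.902746

price = 6.207227
ρ = -42.902746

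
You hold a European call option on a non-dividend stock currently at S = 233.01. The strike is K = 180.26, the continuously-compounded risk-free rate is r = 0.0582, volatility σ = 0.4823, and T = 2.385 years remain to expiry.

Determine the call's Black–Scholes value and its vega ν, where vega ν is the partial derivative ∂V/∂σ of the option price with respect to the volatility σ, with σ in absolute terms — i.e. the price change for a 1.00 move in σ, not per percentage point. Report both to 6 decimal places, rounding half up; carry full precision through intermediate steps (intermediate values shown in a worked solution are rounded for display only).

price = 102.000347
ν = 95.457835

σ√T = 0.4823·√2.385 = 0.744837
d₁ = (ln(S/K) + (r+σ²/2)T) / (σ√T) = (ln(233.01/180.26) + (0.0582+0.4823²/2)·2.385) / 0.744837 = (0.256681 + 0.416198) / 0.744837 = 0.903391
d₂ = d₁ − σ√T = 0.903391 − 0.744837 = 0.158554
e^{−rT} = e^{−0.0582·2.385} = 0.870396
N(d₁) = 0.816841,  N(d₂) = 0.562990
Call price V = S·N(d₁) − K·e^{−rT}·N(d₂) = 190.332081 − 88.331734 = 102.000347
φ(d₁) = (1/√(2π))·e^{−d₁²/2} = 0.265273
ν = S·φ(d₁)·√T = 95.457835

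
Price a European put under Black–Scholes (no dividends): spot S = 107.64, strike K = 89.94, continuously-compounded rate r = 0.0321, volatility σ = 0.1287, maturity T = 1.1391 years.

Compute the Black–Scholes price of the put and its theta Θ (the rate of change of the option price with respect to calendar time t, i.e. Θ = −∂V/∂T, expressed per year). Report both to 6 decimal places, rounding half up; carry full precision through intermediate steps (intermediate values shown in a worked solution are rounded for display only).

σ√T = 0.1287·√1.1391 = 0.137360
d₁ = (ln(S/K) + (r+σ²/2)T) / (σ√T) = (ln(107.64/89.94) + (0.0321+0.1287²/2)·1.1391) / 0.137360 = (0.179650 + 0.045999) / 0.137360 = 1.642756
d₂ = d₁ − σ√T = 1.642756 − 0.137360 = 1.505396
e^{−rT} = e^{−0.0321·1.1391} = 0.964095
N(−d₁) = 0.050217,  N(−d₂) = 0.066111
Put price V = K·e^{−rT}·N(−d₂) − S·N(−d₁) = 5.732546 − 5.405330 = 0.327216
φ(d₁) = (1/√(2π))·e^{−d₁²/2} = 0.103492
Θ = −S·φ(d₁)·σ/(2√T) + r·K·e^{−rT}·N(−d₂) = −0.671657 + 0.184015 = -0.487643

price = 0.327216
Θ = -0.487643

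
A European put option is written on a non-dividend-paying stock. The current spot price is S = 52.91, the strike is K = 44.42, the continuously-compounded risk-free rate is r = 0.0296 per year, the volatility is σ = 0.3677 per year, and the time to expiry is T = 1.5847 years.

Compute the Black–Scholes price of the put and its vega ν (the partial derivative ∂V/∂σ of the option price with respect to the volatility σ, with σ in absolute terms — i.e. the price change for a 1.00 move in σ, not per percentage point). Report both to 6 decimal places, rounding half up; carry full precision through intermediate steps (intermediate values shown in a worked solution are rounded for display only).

σ√T = 0.3677·√1.5847 = 0.462879
d₁ = (ln(S/K) + (r+σ²/2)T) / (σ√T) = (ln(52.91/44.42) + (0.0296+0.3677²/2)·1.5847) / 0.462879 = (0.174903 + 0.154035) / 0.462879 = 0.710635
d₂ = d₁ − σ√T = 0.710635 − 0.462879 = 0.247757
e^{−rT} = e^{−0.0296·1.5847} = 0.954176
N(−d₁) = 0.238655,  N(−d₂) = 0.402161
Put price V = K·e^{−rT}·N(−d₂) − S·N(−d₁) = 17.045405 − 12.627241 = 4.418164
φ(d₁) = (1/√(2π))·e^{−d₁²/2} = 0.309920
ν = S·φ(d₁)·√T = 20.642458

price = 4.418164
ν = 20.642458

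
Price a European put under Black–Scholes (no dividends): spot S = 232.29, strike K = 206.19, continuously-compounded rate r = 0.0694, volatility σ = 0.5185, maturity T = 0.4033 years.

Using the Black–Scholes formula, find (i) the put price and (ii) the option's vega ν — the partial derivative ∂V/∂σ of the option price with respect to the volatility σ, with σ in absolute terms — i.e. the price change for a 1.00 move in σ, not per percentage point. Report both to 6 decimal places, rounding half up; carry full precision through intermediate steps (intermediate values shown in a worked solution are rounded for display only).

σ√T = 0.5185·√0.4033 = 0.329278
d₁ = (ln(S/K) + (r+σ²/2)T) / (σ√T) = (ln(232.29/206.19) + (0.0694+0.5185²/2)·0.4033) / 0.329278 = (0.119189 + 0.082201) / 0.329278 = 0.611609
d₂ = d₁ − σ√T = 0.611609 − 0.329278 = 0.282331
e^{−rT} = e^{−0.0694·0.4033} = 0.972399
N(−d₁) = 0.270398,  N(−d₂) = 0.388845
Put price V = K·e^{−rT}·N(−d₂) − S·N(−d₁) = 77.962971 − 62.810780 = 15.152191
φ(d₁) = (1/√(2π))·e^{−d₁²/2} = 0.330889
ν = S·φ(d₁)·√T = 48.812077

price = 15.152191
ν = 48.812077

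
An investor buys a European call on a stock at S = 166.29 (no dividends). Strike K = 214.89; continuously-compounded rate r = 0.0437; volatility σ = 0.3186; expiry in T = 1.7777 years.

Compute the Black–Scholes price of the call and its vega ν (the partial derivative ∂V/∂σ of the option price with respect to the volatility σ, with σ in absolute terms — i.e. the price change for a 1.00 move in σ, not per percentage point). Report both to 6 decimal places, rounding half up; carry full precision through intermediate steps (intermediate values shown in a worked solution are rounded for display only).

σ√T = 0.3186·√1.7777 = 0.424791
d₁ = (ln(S/K) + (r+σ²/2)T) / (σ√T) = (ln(166.29/214.89) + (0.0437+0.3186²/2)·1.7777) / 0.424791 = (-0.256393 + 0.167909) / 0.424791 = -0.208300
d₂ = d₁ − σ√T = -0.208300 − 0.424791 = -0.633091
e^{−rT} = e^{−0.0437·1.7777} = 0.925255
N(d₁) = 0.417497,  N(d₂) = 0.263337
Call price V = S·N(d₁) − K·e^{−rT}·N(d₂) = 69.425629 − 52.358836 = 17.066793
φ(d₁) = (1/√(2π))·e^{−d₁²/2} = 0.390381
ν = S·φ(d₁)·√T = 86.553303

price = 17.066793
ν = 86.553303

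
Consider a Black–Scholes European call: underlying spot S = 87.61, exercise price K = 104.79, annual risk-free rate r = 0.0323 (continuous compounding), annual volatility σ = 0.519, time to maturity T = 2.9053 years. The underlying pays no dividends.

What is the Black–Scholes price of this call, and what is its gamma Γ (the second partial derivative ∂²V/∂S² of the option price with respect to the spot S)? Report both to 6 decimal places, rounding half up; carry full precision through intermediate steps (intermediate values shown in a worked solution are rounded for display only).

σ√T = 0.519·√2.9053 = 0.884632
d₁ = (ln(S/K) + (r+σ²/2)T) / (σ√T) = (ln(87.61/104.79) + (0.0323+0.519²/2)·2.9053) / 0.884632 = (-0.179063 + 0.485128) / 0.884632 = 0.345980
d₂ = d₁ − σ√T = 0.345980 − 0.884632 = -0.538652
e^{−rT} = e^{−0.0323·2.9053} = 0.910427
N(d₁) = 0.635321,  N(d₂) = 0.295063
Call price V = S·N(d₁) − K·e^{−rT}·N(d₂) = 55.660489 − 28.150135 = 27.510354
φ(d₁) = (1/√(2π))·e^{−d₁²/2} = 0.375766
Γ = φ(d₁) / (S·σ·√T) = 0.004848

price = 27.510354
Γ = 0.004848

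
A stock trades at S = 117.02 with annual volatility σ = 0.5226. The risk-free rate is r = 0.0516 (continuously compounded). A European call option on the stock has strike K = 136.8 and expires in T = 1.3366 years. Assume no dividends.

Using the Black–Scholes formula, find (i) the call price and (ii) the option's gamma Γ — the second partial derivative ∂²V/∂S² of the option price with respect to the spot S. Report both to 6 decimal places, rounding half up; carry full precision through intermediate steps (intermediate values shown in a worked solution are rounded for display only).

σ√T = 0.5226·√1.3366 = 0.604185
d₁ = (ln(S/K) + (r+σ²/2)T) / (σ√T) = (ln(117.02/136.8) + (0.0516+0.5226²/2)·1.3366) / 0.604185 = (-0.156175 + 0.251488) / 0.604185 = 0.157755
d₂ = d₁ − σ√T = 0.157755 − 0.604185 = -0.446430
e^{−rT} = e^{−0.0516·1.3366} = 0.933356
N(d₁) = 0.562675,  N(d₂) = 0.327643
Call price V = S·N(d₁) − K·e^{−rT}·N(d₂) = 65.844243 − 41.834512 = 24.009731
φ(d₁) = (1/√(2π))·e^{−d₁²/2} = 0.394009
Γ = φ(d₁) / (S·σ·√T) = 0.005573

price = 24.009731
Γ = 0.005573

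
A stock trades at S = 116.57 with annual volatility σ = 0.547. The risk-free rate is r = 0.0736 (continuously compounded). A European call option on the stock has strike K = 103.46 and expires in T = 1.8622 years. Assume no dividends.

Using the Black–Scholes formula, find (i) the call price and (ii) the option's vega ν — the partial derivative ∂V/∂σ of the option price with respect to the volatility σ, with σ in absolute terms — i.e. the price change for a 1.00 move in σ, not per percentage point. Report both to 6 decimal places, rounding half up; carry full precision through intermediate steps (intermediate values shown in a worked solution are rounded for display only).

price = 44.934667
ν = 49.088486

σ√T = 0.547·√1.8622 = 0.746450
d₁ = (ln(S/K) + (r+σ²/2)T) / (σ√T) = (ln(116.57/103.46) + (0.0736+0.547²/2)·1.8622) / 0.746450 = (0.119307 + 0.415651) / 0.746450 = 0.716670
d₂ = d₁ − σ√T = 0.716670 − 0.746450 = -0.029779
e^{−rT} = e^{−0.0736·1.8622} = 0.871920
N(d₁) = 0.763211,  N(d₂) = 0.488122
Call price V = S·N(d₁) − K·e^{−rT}·N(d₂) = 88.967535 − 44.032867 = 44.934667
φ(d₁) = (1/√(2π))·e^{−d₁²/2} = 0.308588
ν = S·φ(d₁)·√T = 49.088486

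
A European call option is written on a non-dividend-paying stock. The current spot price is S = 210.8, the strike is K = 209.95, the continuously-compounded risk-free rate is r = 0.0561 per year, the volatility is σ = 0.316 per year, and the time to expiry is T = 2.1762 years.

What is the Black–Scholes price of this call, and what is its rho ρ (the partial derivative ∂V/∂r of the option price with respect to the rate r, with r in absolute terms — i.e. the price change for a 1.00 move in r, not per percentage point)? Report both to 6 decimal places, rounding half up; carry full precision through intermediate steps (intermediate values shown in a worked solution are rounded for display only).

σ√T = 0.316·√2.1762 = 0.466162
d₁ = (ln(S/K) + (r+σ²/2)T) / (σ√T) = (ln(210.8/209.95) + (0.0561+0.316²/2)·2.1762) / 0.466162 = (0.004040 + 0.230738) / 0.466162 = 0.503642
d₂ = d₁ − σ√T = 0.503642 − 0.466162 = 0.037480
e^{−rT} = e^{−0.0561·2.1762} = 0.885073
N(d₁) = 0.692744,  N(d₂) = 0.514949
Call price V = S·N(d₁) − K·e^{−rT}·N(d₂) = 146.030331 − 95.688411 = 50.341920
ρ = K·T·e^{−rT}·N(d₂) = 208.237120

price = 50.341920
ρ = 208.237120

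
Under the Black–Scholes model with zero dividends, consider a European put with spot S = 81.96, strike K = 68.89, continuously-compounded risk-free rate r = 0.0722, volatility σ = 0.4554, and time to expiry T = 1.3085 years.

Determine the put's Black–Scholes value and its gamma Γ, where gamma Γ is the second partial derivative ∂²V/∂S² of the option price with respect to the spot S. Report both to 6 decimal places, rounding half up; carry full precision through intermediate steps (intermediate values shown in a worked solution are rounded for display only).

σ√T = 0.4554·√1.3085 = 0.520931
d₁ = (ln(S/K) + (r+σ²/2)T) / (σ√T) = (ln(81.96/68.89) + (0.0722+0.4554²/2)·1.3085) / 0.520931 = (0.173720 + 0.230158) / 0.520931 = 0.775302
d₂ = d₁ − σ√T = 0.775302 − 0.520931 = 0.254371
e^{−rT} = e^{−0.0722·1.3085} = 0.909852
N(−d₁) = 0.219081,  N(−d₂) = 0.399604
Put price V = K·e^{−rT}·N(−d₂) − S·N(−d₁) = 25.047082 − 17.955857 = 7.091225
φ(d₁) = (1/√(2π))·e^{−d₁²/2} = 0.295382
Γ = φ(d₁) / (S·σ·√T) = 0.006918

price = 7.091225
Γ = 0.006918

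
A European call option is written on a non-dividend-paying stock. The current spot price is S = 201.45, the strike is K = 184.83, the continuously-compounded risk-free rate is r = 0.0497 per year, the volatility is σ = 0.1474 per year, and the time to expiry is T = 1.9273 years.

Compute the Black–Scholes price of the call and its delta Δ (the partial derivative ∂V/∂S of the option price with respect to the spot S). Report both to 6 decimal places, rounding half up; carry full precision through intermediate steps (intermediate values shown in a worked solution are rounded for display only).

price = 37.348350
Δ = 0.839204

σ√T = 0.1474·√1.9273 = 0.204631
d₁ = (ln(S/K) + (r+σ²/2)T) / (σ√T) = (ln(201.45/184.83) + (0.0497+0.1474²/2)·1.9273) / 0.204631 = (0.086105 + 0.116724) / 0.204631 = 0.991190
d₂ = d₁ − σ√T = 0.991190 − 0.204631 = 0.786559
e^{−rT} = e^{−0.0497·1.9273} = 0.908658
N(d₁) = 0.839204,  N(d₂) = 0.784230
Call price V = S·N(d₁) − K·e^{−rT}·N(d₂) = 169.057563 − 131.709213 = 37.348350
Δ = N(d₁) = 0.839204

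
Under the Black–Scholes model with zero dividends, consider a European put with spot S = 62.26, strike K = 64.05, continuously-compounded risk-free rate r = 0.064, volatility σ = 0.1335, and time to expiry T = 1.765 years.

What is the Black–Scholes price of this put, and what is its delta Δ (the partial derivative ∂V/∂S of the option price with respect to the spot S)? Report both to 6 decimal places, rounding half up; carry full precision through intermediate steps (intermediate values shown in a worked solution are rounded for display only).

price = 2.165204
Δ = -0.285777

σ√T = 0.1335·√1.765 = 0.177359
d₁ = (ln(S/K) + (r+σ²/2)T) / (σ√T) = (ln(62.26/64.05) + (0.064+0.1335²/2)·1.765) / 0.177359 = (-0.028345 + 0.128688) / 0.177359 = 0.565763
d₂ = d₁ − σ√T = 0.565763 − 0.177359 = 0.388404
e^{−rT} = e^{−0.064·1.765} = 0.893186
N(−d₁) = 0.285777,  N(−d₂) = 0.348859
Put price V = K·e^{−rT}·N(−d₂) − S·N(−d₁) = 19.957705 − 17.792501 = 2.165204
Δ = −N(−d₁) = -0.285777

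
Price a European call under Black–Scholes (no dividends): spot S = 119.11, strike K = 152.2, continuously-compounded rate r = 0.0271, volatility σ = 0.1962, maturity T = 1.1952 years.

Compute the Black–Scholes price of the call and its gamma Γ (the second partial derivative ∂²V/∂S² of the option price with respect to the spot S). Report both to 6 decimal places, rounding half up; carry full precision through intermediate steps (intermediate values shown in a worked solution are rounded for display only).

price = 2.395537
Γ = 0.010558

σ√T = 0.1962·√1.1952 = 0.214496
d₁ = (ln(S/K) + (r+σ²/2)T) / (σ√T) = (ln(119.11/152.2) + (0.0271+0.1962²/2)·1.1952) / 0.214496 = (-0.245148 + 0.055394) / 0.214496 = -0.884649
d₂ = d₁ − σ√T = -0.884649 − 0.214496 = -1.099146
e^{−rT} = e^{−0.0271·1.1952} = 0.968129
N(d₁) = 0.188173,  N(d₂) = 0.135852
Call price V = S·N(d₁) − K·e^{−rT}·N(d₂) = 22.413270 − 20.017733 = 2.395537
φ(d₁) = (1/√(2π))·e^{−d₁²/2} = 0.269755
Γ = φ(d₁) / (S·σ·√T) = 0.010558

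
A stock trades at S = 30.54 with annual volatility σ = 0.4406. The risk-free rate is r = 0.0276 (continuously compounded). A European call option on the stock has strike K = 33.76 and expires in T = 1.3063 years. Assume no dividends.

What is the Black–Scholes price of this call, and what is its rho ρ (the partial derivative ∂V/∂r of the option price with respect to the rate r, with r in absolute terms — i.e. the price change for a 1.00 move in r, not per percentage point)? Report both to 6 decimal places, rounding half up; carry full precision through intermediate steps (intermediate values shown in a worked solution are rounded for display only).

price = 5.309988
ρ = 14.984450

σ√T = 0.4406·√1.3063 = 0.503577
d₁ = (ln(S/K) + (r+σ²/2)T) / (σ√T) = (ln(30.54/33.76) + (0.0276+0.4406²/2)·1.3063) / 0.503577 = (-0.100239 + 0.162849) / 0.503577 = 0.124329
d₂ = d₁ − σ√T = 0.124329 − 0.503577 = -0.379248
e^{−rT} = e^{−0.0276·1.3063} = 0.964588
N(d₁) = 0.549473,  N(d₂) = 0.352252
Call price V = S·N(d₁) − K·e^{−rT}·N(d₂) = 16.780899 − 11.470910 = 5.309988
ρ = K·T·e^{−rT}·N(d₂) = 14.984450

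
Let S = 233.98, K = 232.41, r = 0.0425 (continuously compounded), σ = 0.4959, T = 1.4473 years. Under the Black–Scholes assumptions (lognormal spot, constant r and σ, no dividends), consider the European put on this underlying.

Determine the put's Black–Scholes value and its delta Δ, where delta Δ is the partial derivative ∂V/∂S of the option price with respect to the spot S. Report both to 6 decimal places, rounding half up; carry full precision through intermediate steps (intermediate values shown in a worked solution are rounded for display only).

σ√T = 0.4959·√1.4473 = 0.596586
d₁ = (ln(S/K) + (r+σ²/2)T) / (σ√T) = (ln(233.98/232.41) + (0.0425+0.4959²/2)·1.4473) / 0.596586 = (0.006733 + 0.239468) / 0.596586 = 0.412682
d₂ = d₁ − σ√T = 0.412682 − 0.596586 = -0.183904
e^{−rT} = e^{−0.0425·1.4473} = 0.940343
N(−d₁) = 0.339920,  N(−d₂) = 0.572956
Put price V = K·e^{−rT}·N(−d₂) − S·N(−d₁) = 125.216725 − 79.534430 = 45.682296
Δ = −N(−d₁) = -0.339920

price = 45.682296
Δ = -0.339920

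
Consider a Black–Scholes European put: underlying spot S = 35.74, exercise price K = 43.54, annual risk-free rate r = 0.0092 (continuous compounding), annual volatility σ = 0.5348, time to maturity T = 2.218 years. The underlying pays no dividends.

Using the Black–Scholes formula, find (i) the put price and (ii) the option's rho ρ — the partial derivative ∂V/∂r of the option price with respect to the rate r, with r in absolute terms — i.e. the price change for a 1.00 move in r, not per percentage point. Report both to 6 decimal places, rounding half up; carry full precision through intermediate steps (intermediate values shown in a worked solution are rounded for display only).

σ√T = 0.5348·√2.218 = 0.796475
d₁ = (ln(S/K) + (r+σ²/2)T) / (σ√T) = (ln(35.74/43.54) + (0.0092+0.5348²/2)·2.218) / 0.796475 = (-0.197410 + 0.337592) / 0.796475 = 0.176003
d₂ = d₁ − σ√T = 0.176003 − 0.796475 = -0.620472
e^{−rT} = e^{−0.0092·2.218} = 0.979801
N(−d₁) = 0.430146,  N(−d₂) = 0.732526
Put price V = K·e^{−rT}·N(−d₂) − S·N(−d₁) = 31.249972 − 15.373405 = 15.876567
ρ = −K·T·e^{−rT}·N(−d₂) = -69.312438

price = 15.876567
ρ = -69.312438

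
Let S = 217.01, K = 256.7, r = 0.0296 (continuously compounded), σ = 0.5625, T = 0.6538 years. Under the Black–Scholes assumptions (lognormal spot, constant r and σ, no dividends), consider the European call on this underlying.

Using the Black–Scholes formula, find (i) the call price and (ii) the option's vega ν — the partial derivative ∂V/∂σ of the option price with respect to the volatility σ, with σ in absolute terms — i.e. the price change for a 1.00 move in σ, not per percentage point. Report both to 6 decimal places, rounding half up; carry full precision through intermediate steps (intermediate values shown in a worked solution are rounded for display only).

price = 26.969917
ν = 69.657790

σ√T = 0.5625·√0.6538 = 0.454826
d₁ = (ln(S/K) + (r+σ²/2)T) / (σ√T) = (ln(217.01/256.7) + (0.0296+0.5625²/2)·0.6538) / 0.454826 = (-0.167965 + 0.122786) / 0.454826 = -0.099332
d₂ = d₁ − σ√T = -0.099332 − 0.454826 = -0.554158
e^{−rT} = e^{−0.0296·0.6538} = 0.980834
N(d₁) = 0.460437,  N(d₂) = 0.289735
Call price V = S·N(d₁) − K·e^{−rT}·N(d₂) = 99.919464 − 72.949547 = 26.969917
φ(d₁) = (1/√(2π))·e^{−d₁²/2} = 0.396979
ν = S·φ(d₁)·√T = 69.657790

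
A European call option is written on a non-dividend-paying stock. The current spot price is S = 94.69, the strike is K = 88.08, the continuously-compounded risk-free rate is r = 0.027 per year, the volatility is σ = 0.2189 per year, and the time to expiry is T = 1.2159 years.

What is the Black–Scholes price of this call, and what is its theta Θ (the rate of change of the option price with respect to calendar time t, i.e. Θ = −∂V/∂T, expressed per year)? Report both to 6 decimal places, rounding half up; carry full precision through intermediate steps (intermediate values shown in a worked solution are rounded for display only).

σ√T = 0.2189·√1.2159 = 0.241376
d₁ = (ln(S/K) + (r+σ²/2)T) / (σ√T) = (ln(94.69/88.08) + (0.027+0.2189²/2)·1.2159) / 0.241376 = (0.072363 + 0.061961) / 0.241376 = 0.556490
d₂ = d₁ − σ√T = 0.556490 − 0.241376 = 0.315113
e^{−rT} = e^{−0.027·1.2159} = 0.967704
N(d₁) = 0.711062,  N(d₂) = 0.623662
Call price V = S·N(d₁) − K·e^{−rT}·N(d₂) = 67.330458 − 53.158067 = 14.172391
φ(d₁) = (1/√(2π))·e^{−d₁²/2} = 0.341715
Θ = −S·φ(d₁)·σ/(2√T) − r·K·e^{−rT}·N(d₂) = −3.211698 − 1.435268 = -4.646966

price = 14.172391
Θ = -4.646966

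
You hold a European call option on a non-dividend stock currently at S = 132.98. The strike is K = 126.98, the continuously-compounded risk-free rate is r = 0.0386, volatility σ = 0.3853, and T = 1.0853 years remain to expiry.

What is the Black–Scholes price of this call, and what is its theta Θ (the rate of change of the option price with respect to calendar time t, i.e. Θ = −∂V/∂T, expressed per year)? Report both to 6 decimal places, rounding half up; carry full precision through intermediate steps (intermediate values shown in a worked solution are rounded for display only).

price = 26.344601
Θ = -11.367148

σ√T = 0.3853·√1.0853 = 0.401397
d₁ = (ln(S/K) + (r+σ²/2)T) / (σ√T) = (ln(132.98/126.98) + (0.0386+0.3853²/2)·1.0853) / 0.401397 = (0.046169 + 0.122452) / 0.401397 = 0.420087
d₂ = d₁ − σ√T = 0.420087 − 0.401397 = 0.018690
e^{−rT} = e^{−0.0386·1.0853} = 0.958973
N(d₁) = 0.662789,  N(d₂) = 0.507456
Call price V = S·N(d₁) − K·e^{−rT}·N(d₂) = 88.137669 − 61.793068 = 26.344601
φ(d₁) = (1/√(2π))·e^{−d₁²/2} = 0.365249
Θ = −S·φ(d₁)·σ/(2√T) − r·K·e^{−rT}·N(d₂) = −8.981936 − 2.385212 = -11.367148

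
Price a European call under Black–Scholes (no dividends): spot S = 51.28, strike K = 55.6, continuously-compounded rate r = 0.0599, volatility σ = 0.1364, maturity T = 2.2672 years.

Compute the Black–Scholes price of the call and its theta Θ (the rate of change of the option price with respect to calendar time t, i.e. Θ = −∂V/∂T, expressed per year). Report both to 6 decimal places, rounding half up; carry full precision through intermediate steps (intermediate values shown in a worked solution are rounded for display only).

σ√T = 0.1364·√2.2672 = 0.205381
d₁ = (ln(S/K) + (r+σ²/2)T) / (σ√T) = (ln(51.28/55.6) + (0.0599+0.1364²/2)·2.2672) / 0.205381 = (-0.080882 + 0.156896) / 0.205381 = 0.370110
d₂ = d₁ − σ√T = 0.370110 − 0.205381 = 0.164730
e^{−rT} = e^{−0.0599·2.2672} = 0.873013
N(d₁) = 0.644350,  N(d₂) = 0.565422
Call price V = S·N(d₁) − K·e^{−rT}·N(d₂) = 33.042262 − 27.445287 = 5.596975
φ(d₁) = (1/√(2π))·e^{−d₁²/2} = 0.372533
Θ = −S·φ(d₁)·σ/(2√T) − r·K·e^{−rT}·N(d₂) = −0.865271 − 1.643973 = -2.509244

price = 5.596975
Θ = -2.509244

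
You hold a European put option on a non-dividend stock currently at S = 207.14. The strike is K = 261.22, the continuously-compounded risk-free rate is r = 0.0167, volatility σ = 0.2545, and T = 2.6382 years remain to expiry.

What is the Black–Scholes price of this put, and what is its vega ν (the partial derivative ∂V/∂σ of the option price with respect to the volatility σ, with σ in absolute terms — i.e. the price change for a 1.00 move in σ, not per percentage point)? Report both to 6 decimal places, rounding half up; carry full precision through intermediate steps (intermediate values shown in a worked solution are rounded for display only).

price = 62.568459
ν = 130.161971

σ√T = 0.2545·√2.6382 = 0.413373
d₁ = (ln(S/K) + (r+σ²/2)T) / (σ√T) = (ln(207.14/261.22) + (0.0167+0.2545²/2)·2.6382) / 0.413373 = (-0.231968 + 0.129496) / 0.413373 = -0.247892
d₂ = d₁ − σ√T = -0.247892 − 0.413373 = -0.661264
e^{−rT} = e^{−0.0167·2.6382} = 0.956899
N(−d₁) = 0.597891,  N(−d₂) = 0.745779
Put price V = K·e^{−rT}·N(−d₂) − S·N(−d₁) = 186.415593 − 123.847134 = 62.568459
φ(d₁) = (1/√(2π))·e^{−d₁²/2} = 0.386871
ν = S·φ(d₁)·√T = 130.161971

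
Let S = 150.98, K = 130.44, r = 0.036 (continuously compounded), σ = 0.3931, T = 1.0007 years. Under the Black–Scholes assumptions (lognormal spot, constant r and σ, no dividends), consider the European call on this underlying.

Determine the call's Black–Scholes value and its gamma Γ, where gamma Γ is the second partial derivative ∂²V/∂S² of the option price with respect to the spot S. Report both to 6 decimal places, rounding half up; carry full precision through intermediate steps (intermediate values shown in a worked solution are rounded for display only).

price = 36.390712
Γ = 0.005404

σ√T = 0.3931·√1.0007 = 0.393238
d₁ = (ln(S/K) + (r+σ²/2)T) / (σ√T) = (ln(150.98/130.44) + (0.036+0.3931²/2)·1.0007) / 0.393238 = (0.146234 + 0.113343) / 0.393238 = 0.660103
d₂ = d₁ − σ√T = 0.660103 − 0.393238 = 0.266865
e^{−rT} = e^{−0.036·1.0007} = 0.964616
N(d₁) = 0.745406,  N(d₂) = 0.605213
Call price V = S·N(d₁) − K·e^{−rT}·N(d₂) = 112.541396 − 76.150684 = 36.390712
φ(d₁) = (1/√(2π))·e^{−d₁²/2} = 0.320842
Γ = φ(d₁) / (S·σ·√T) = 0.005404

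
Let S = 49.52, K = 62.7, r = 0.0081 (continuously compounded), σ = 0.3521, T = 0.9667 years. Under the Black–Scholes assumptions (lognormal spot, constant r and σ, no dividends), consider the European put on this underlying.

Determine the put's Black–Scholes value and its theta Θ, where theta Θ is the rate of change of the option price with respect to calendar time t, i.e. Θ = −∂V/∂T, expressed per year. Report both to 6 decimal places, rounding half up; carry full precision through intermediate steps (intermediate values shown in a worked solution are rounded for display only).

σ√T = 0.3521·√0.9667 = 0.346188
d₁ = (ln(S/K) + (r+σ²/2)T) / (σ√T) = (ln(49.52/62.7) + (0.0081+0.3521²/2)·0.9667) / 0.346188 = (-0.235985 + 0.067753) / 0.346188 = -0.485954
d₂ = d₁ − σ√T = -0.485954 − 0.346188 = -0.832142
e^{−rT} = e^{−0.0081·0.9667} = 0.992200
N(−d₁) = 0.686500,  N(−d₂) = 0.797336
Put price V = K·e^{−rT}·N(−d₂) − S·N(−d₁) = 49.603017 − 33.995492 = 15.607525
φ(d₁) = (1/√(2π))·e^{−d₁²/2} = 0.354512
Θ = −S·φ(d₁)·σ/(2√T) + r·K·e^{−rT}·N(−d₂) = −3.143411 + 0.401784 = -2.741627

price = 15.607525
Θ = -2.741627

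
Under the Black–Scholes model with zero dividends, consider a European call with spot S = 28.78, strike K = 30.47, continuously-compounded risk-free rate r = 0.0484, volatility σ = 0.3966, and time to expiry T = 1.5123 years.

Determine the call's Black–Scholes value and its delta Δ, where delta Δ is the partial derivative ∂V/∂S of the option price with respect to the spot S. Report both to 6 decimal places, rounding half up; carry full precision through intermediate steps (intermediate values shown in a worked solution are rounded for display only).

price = 5.733668
Δ = 0.609087

σ√T = 0.3966·√1.5123 = 0.487721
d₁ = (ln(S/K) + (r+σ²/2)T) / (σ√T) = (ln(28.78/30.47) + (0.0484+0.3966²/2)·1.5123) / 0.487721 = (-0.057062 + 0.192131) / 0.487721 = 0.276940
d₂ = d₁ − σ√T = 0.276940 − 0.487721 = -0.210781
e^{−rT} = e^{−0.0484·1.5123} = 0.929419
N(d₁) = 0.609087,  N(d₂) = 0.416529
Call price V = S·N(d₁) − K·e^{−rT}·N(d₂) = 17.529519 − 11.795851 = 5.733668
Δ = N(d₁) = 0.609087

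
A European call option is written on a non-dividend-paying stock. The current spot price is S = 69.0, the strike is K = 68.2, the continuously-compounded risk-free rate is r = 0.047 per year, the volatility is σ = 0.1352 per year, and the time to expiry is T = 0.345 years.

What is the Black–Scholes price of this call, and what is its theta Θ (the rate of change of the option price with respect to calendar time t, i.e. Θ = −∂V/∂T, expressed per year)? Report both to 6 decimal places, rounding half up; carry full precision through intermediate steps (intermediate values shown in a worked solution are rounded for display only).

σ√T = 0.1352·√0.345 = 0.079412
d₁ = (ln(S/K) + (r+σ²/2)T) / (σ√T) = (ln(69.0/68.2) + (0.047+0.1352²/2)·0.345) / 0.079412 = (0.011662 + 0.019368) / 0.079412 = 0.390748
d₂ = d₁ − σ√T = 0.390748 − 0.079412 = 0.311336
e^{−rT} = e^{−0.047·0.345} = 0.983916
N(d₁) = 0.652008,  N(d₂) = 0.622227
Call price V = S·N(d₁) − K·e^{−rT}·N(d₂) = 44.988564 − 41.753354 = 3.235210
φ(d₁) = (1/√(2π))·e^{−d₁²/2} = 0.369620
Θ = −S·φ(d₁)·σ/(2√T) − r·K·e^{−rT}·N(d₂) = −2.935225 − 1.962408 = -4.897633

price = 3.235210
Θ = -4.897633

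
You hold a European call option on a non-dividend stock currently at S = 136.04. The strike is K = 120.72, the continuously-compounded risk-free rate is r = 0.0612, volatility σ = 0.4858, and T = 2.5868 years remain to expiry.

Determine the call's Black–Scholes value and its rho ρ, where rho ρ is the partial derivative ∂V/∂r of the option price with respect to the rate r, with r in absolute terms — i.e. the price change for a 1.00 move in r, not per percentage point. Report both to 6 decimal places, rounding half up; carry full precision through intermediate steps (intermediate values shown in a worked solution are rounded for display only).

σ√T = 0.4858·√2.5868 = 0.781338
d₁ = (ln(S/K) + (r+σ²/2)T) / (σ√T) = (ln(136.04/120.72) + (0.0612+0.4858²/2)·2.5868) / 0.781338 = (0.119475 + 0.463557) / 0.781338 = 0.746197
d₂ = d₁ − σ√T = 0.746197 − 0.781338 = -0.035141
e^{−rT} = e^{−0.0612·2.5868} = 0.853583
N(d₁) = 0.772226,  N(d₂) = 0.485984
Call price V = S·N(d₁) − K·e^{−rT}·N(d₂) = 105.053584 − 50.077967 = 54.975617
ρ = K·T·e^{−rT}·N(d₂) = 129.541686

price = 54.975617
ρ = 129.541686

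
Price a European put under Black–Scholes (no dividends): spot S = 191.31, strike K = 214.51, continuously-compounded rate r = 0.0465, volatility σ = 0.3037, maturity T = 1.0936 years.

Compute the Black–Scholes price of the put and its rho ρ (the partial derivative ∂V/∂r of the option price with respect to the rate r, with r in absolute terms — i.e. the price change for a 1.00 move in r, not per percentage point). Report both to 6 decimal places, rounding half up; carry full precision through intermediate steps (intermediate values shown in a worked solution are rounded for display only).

σ√T = 0.3037·√1.0936 = 0.317595
d₁ = (ln(S/K) + (r+σ²/2)T) / (σ√T) = (ln(191.31/214.51) + (0.0465+0.3037²/2)·1.0936) / 0.317595 = (-0.114461 + 0.101286) / 0.317595 = -0.041485
d₂ = d₁ − σ√T = -0.041485 − 0.317595 = -0.359080
e^{−rT} = e^{−0.0465·1.0936} = 0.950419
N(−d₁) = 0.516545,  N(−d₂) = 0.640232
Put price V = K·e^{−rT}·N(−d₂) − S·N(−d₁) = 130.526989 − 98.820292 = 31.706697
ρ = −K·T·e^{−rT}·N(−d₂) = -142.744316

price = 31.706697
ρ = -142.744316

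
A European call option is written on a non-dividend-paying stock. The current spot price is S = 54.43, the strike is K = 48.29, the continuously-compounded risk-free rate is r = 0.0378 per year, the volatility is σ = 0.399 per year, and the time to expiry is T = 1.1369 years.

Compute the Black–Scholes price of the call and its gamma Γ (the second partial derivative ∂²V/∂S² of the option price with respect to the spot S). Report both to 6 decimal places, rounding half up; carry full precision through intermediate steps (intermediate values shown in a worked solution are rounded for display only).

σ√T = 0.399·√1.1369 = 0.425436
d₁ = (ln(S/K) + (r+σ²/2)T) / (σ√T) = (ln(54.43/48.29) + (0.0378+0.399²/2)·1.1369) / 0.425436 = (0.119691 + 0.133473) / 0.425436 = 0.595069
d₂ = d₁ − σ√T = 0.595069 − 0.425436 = 0.169633
e^{−rT} = e^{−0.0378·1.1369} = 0.957936
N(d₁) = 0.724101,  N(d₂) = 0.567351
Call price V = S·N(d₁) − K·e^{−rT}·N(d₂) = 39.412833 − 26.244907 = 13.167926
φ(d₁) = (1/√(2π))·e^{−d₁²/2} = 0.334208
Γ = φ(d₁) / (S·σ·√T) = 0.014433

price = 13.167926
Γ = 0.014433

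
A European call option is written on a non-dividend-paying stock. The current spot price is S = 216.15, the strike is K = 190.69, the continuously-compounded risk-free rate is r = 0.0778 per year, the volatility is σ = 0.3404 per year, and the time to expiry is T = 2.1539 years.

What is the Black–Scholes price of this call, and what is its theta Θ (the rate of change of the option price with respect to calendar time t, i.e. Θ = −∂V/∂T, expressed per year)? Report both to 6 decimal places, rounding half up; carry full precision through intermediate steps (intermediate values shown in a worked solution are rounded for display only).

price = 70.701330
Θ = -14.976962

σ√T = 0.3404·√2.1539 = 0.499577
d₁ = (ln(S/K) + (r+σ²/2)T) / (σ√T) = (ln(216.15/190.69) + (0.0778+0.3404²/2)·2.1539) / 0.499577 = (0.125324 + 0.292362) / 0.499577 = 0.836079
d₂ = d₁ − σ√T = 0.836079 − 0.499577 = 0.336502
e^{−rT} = e^{−0.0778·2.1539} = 0.845715
N(d₁) = 0.798445,  N(d₂) = 0.631754
Call price V = S·N(d₁) − K·e^{−rT}·N(d₂) = 172.583807 − 101.882477 = 70.701330
φ(d₁) = (1/√(2π))·e^{−d₁²/2} = 0.281267
Θ = −S·φ(d₁)·σ/(2√T) − r·K·e^{−rT}·N(d₂) = −7.050505 − 7.926457 = -14.976962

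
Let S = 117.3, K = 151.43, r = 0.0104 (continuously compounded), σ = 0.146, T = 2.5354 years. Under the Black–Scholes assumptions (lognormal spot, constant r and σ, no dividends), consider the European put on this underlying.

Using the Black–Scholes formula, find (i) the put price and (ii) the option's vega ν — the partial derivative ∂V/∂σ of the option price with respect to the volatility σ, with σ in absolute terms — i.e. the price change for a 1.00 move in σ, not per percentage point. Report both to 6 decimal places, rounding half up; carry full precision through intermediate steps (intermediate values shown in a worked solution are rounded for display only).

price = 32.798603
ν = 51.084203

σ√T = 0.146·√2.5354 = 0.232475
d₁ = (ln(S/K) + (r+σ²/2)T) / (σ√T) = (ln(117.3/151.43) + (0.0104+0.146²/2)·2.5354) / 0.232475 = (-0.255389 + 0.053390) / 0.232475 = -0.868903
d₂ = d₁ − σ√T = -0.868903 − 0.232475 = -1.101378
e^{−rT} = e^{−0.0104·2.5354} = 0.973976
N(−d₁) = 0.807550,  N(−d₂) = 0.864634
Put price V = K·e^{−rT}·N(−d₂) − S·N(−d₁) = 127.524222 − 94.725619 = 32.798603
φ(d₁) = (1/√(2π))·e^{−d₁²/2} = 0.273505
ν = S·φ(d₁)·√T = 51.084203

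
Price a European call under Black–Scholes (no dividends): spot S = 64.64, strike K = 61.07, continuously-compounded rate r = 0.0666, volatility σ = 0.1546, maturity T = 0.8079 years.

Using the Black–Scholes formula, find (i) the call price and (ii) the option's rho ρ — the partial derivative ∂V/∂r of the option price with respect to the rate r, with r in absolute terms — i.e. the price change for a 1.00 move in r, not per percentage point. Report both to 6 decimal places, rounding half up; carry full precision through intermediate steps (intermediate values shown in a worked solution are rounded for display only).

price = 7.796417
ρ = 35.825433

σ√T = 0.1546·√0.8079 = 0.138960
d₁ = (ln(S/K) + (r+σ²/2)T) / (σ√T) = (ln(64.64/61.07) + (0.0666+0.1546²/2)·0.8079) / 0.138960 = (0.056813 + 0.063461) / 0.138960 = 0.865530
d₂ = d₁ − σ√T = 0.865530 − 0.138960 = 0.726571
e^{−rT} = e^{−0.0666·0.8079} = 0.947616
N(d₁) = 0.806626,  N(d₂) = 0.766256
Call price V = S·N(d₁) − K·e^{−rT}·N(d₂) = 52.140312 − 44.343896 = 7.796417
ρ = K·T·e^{−rT}·N(d₂) = 35.825433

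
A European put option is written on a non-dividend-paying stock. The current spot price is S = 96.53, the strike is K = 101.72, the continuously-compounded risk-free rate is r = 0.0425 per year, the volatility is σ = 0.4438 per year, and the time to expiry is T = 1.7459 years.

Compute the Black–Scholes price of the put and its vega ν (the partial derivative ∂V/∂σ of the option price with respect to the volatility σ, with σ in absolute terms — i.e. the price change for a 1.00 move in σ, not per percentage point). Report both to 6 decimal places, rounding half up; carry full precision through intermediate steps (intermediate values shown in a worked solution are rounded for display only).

σ√T = 0.4438·√1.7459 = 0.586404
d₁ = (ln(S/K) + (r+σ²/2)T) / (σ√T) = (ln(96.53/101.72) + (0.0425+0.4438²/2)·1.7459) / 0.586404 = (-0.052370 + 0.246136) / 0.586404 = 0.330430
d₂ = d₁ − σ√T = 0.330430 − 0.586404 = -0.255974
e^{−rT} = e^{−0.0425·1.7459} = 0.928485
N(−d₁) = 0.370538,  N(−d₂) = 0.601015
Put price V = K·e^{−rT}·N(−d₂) − S·N(−d₁) = 56.763134 − 35.767987 = 20.995147
φ(d₁) = (1/√(2π))·e^{−d₁²/2} = 0.377747
ν = S·φ(d₁)·√T = 48.180694

price = 20.995147
ν = 48.180694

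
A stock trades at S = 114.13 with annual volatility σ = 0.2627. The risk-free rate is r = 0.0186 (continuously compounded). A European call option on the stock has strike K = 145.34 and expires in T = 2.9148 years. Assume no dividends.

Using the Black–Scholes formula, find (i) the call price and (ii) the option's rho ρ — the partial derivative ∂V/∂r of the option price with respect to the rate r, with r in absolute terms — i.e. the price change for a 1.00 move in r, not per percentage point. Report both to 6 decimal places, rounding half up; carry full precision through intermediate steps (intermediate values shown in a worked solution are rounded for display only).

price = 12.455120
ρ = 104.461443

σ√T = 0.2627·√2.9148 = 0.448502
d₁ = (ln(S/K) + (r+σ²/2)T) / (σ√T) = (ln(114.13/145.34) + (0.0186+0.2627²/2)·2.9148) / 0.448502 = (-0.241738 + 0.154792) / 0.448502 = -0.193857
d₂ = d₁ − σ√T = -0.193857 − 0.448502 = -0.642359
e^{−rT} = e^{−0.0186·2.9148} = 0.947228
N(d₁) = 0.423144,  N(d₂) = 0.260320
Call price V = S·N(d₁) − K·e^{−rT}·N(d₂) = 48.293409 − 35.838288 = 12.455120
ρ = K·T·e^{−rT}·N(d₂) = 104.461443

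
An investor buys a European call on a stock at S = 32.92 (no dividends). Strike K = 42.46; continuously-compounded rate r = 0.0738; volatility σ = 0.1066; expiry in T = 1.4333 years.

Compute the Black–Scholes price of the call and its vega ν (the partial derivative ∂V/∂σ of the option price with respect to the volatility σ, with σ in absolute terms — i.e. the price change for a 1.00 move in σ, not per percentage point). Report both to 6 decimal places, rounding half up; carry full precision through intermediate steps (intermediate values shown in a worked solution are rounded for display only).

σ√T = 0.1066·√1.4333 = 0.127622
d₁ = (ln(S/K) + (r+σ²/2)T) / (σ√T) = (ln(32.92/42.46) + (0.0738+0.1066²/2)·1.4333) / 0.127622 = (-0.254482 + 0.113921) / 0.127622 = -1.101384
d₂ = d₁ − σ√T = -1.101384 − 0.127622 = -1.229006
e^{−rT} = e^{−0.0738·1.4333} = 0.899625
N(d₁) = 0.135365,  N(d₂) = 0.109535
Call price V = S·N(d₁) − K·e^{−rT}·N(d₂) = 4.456212 − 4.184019 = 0.272192
φ(d₁) = (1/√(2π))·e^{−d₁²/2} = 0.217521
ν = S·φ(d₁)·√T = 8.572922

price = 0.272192
ν = 8.572922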